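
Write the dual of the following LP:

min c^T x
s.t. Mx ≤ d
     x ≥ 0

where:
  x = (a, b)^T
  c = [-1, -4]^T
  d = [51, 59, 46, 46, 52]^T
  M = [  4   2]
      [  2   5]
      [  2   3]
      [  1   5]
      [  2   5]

Primal min cᵀx s.t. Ax ≤ b, x ≥ 0  →  Dual max −bᵀy s.t. Aᵀy ≥ −c, y ≥ 0.

Maximize: z = -51y1 - 59y2 - 46y3 - 46y4 - 52y5

Subject to:
  4y1 + 2y2 + 2y3 + y4 + 2y5 ≥ 1
  2y1 + 5y2 + 3y3 + 5y4 + 5y5 ≥ 4
  y1, y2, y3, y4, y5 ≥ 0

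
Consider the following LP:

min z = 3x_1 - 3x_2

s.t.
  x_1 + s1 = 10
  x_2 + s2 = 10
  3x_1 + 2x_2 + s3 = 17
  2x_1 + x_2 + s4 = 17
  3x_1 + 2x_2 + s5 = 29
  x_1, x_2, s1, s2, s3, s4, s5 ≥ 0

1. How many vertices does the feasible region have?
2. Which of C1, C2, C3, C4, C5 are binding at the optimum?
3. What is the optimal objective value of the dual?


1. 3
2. C3
3. -25.5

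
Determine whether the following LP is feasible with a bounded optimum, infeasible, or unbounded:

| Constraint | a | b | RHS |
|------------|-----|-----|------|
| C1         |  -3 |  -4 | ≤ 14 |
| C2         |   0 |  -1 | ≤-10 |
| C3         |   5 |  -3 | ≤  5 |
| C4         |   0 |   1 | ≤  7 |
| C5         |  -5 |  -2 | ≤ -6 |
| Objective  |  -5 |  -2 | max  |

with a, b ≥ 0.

Infeasible (no feasible solution exists)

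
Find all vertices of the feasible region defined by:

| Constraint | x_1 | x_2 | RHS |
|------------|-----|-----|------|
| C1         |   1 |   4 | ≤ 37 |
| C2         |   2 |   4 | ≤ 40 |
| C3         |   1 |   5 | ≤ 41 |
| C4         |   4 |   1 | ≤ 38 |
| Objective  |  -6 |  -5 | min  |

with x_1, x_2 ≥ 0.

(0, 0), (9.5, 0), (8, 6), (6, 7), (0, 8.2)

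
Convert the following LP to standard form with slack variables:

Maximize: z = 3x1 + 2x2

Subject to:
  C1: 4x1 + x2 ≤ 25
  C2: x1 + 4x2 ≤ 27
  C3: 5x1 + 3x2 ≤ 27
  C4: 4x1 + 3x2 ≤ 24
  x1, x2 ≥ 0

max z = 3x1 + 2x2

s.t.
  4x1 + x2 + s1 = 25
  x1 + 4x2 + s2 = 27
  5x1 + 3x2 + s3 = 27
  4x1 + 3x2 + s4 = 24
  x1, x2, s1, s2, s3, s4 ≥ 0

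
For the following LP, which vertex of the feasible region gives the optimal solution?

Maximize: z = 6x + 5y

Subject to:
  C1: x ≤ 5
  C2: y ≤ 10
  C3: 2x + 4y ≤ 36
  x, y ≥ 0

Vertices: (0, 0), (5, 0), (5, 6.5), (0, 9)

Evaluate the objective at each vertex of the feasible region:
  z(0, 0) = 0
  z(5, 0) = 30
  z(5, 6.5) = 62.5  ←
  z(0, 9) = 45
The maximum is at x = 5, y = 6.5.

(5, 6.5)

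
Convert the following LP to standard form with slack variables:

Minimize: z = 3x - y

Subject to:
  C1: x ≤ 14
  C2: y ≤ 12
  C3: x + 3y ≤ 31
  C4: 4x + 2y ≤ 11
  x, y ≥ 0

min z = 3x - y

s.t.
  x + s1 = 14
  y + s2 = 12
  x + 3y + s3 = 31
  4x + 2y + s4 = 11
  x, y, s1, s2, s3, s4 ≥ 0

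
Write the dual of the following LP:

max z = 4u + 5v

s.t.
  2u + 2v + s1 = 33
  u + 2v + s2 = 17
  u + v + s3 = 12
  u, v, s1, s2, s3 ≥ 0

Primal max cᵀx s.t. Ax ≤ b, x ≥ 0  →  Dual min bᵀy s.t. Aᵀy ≥ c, y ≥ 0.

Minimize: z = 33y1 + 17y2 + 12y3

Subject to:
  2y1 + y2 + y3 ≥ 4
  2y1 + 2y2 + y3 ≥ 5
  y1, y2, y3 ≥ 0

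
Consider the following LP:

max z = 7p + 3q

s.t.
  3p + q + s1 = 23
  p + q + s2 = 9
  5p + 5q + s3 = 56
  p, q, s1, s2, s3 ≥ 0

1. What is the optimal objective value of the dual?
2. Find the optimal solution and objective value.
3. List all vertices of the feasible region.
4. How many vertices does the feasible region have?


1. 55
2. p = 7, q = 2, z = 55
3. (0, 0), (7.667, 0), (7, 2), (0, 9)
4. 4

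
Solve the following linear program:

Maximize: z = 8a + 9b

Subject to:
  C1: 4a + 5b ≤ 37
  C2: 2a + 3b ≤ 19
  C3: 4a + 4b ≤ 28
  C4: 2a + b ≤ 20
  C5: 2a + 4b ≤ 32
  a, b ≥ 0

Evaluate the objective at each vertex of the feasible region:
  z(0, 0) = 0
  z(7, 0) = 56
  z(2, 5) = 61  ←
  z(0, 6.333) = 57
The maximum is at a = 2, b = 5.

a = 2, b = 5, z = 61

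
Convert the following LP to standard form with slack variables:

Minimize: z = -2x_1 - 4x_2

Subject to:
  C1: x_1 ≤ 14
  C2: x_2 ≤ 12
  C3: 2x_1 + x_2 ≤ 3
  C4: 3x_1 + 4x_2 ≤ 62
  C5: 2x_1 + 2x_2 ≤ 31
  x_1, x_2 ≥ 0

min z = -2x_1 - 4x_2

s.t.
  x_1 + s1 = 14
  x_2 + s2 = 12
  2x_1 + x_2 + s3 = 3
  3x_1 + 4x_2 + s4 = 62
  2x_1 + 2x_2 + s5 = 31
  x_1, x_2, s1, s2, s3, s4, s5 ≥ 0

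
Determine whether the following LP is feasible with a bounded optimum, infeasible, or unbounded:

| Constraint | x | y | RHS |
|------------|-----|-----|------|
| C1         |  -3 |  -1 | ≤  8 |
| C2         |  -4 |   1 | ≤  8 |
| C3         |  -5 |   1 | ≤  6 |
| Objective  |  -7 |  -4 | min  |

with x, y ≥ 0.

Unbounded (objective can decrease without bound)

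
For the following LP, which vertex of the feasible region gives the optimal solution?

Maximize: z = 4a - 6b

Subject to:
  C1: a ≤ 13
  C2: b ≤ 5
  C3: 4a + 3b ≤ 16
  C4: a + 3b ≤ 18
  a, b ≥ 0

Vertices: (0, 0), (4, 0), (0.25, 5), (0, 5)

Evaluate the objective at each vertex of the feasible region:
  z(0, 0) = 0
  z(4, 0) = 16  ←
  z(0.25, 5) = -29
  z(0, 5) = -30
The maximum is at a = 4, b = 0.

(4, 0)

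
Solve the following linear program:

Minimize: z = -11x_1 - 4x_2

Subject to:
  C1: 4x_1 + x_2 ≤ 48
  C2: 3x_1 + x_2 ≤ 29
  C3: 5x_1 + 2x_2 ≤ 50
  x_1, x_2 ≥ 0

Evaluate the objective at each vertex of the feasible region:
  z(0, 0) = 0
  z(9.667, 0) = -106.3
  z(8, 5) = -108  ←
  z(0, 25) = -100
The minimum is at x_1 = 8, x_2 = 5.

x_1 = 8, x_2 = 5, z = -108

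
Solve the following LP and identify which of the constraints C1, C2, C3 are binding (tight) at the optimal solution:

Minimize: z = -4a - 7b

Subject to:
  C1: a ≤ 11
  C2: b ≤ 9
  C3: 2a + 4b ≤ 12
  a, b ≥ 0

At a = 6, b = 0, compute slack b - a·x for each constraint:
  C1: 11 − 6 = 5  (slack)
  C2: 9 − 0 = 9  (slack)
  C3: 12 − 12 = 0  (binding)

Optimal: a = 6, b = 0
Binding: C3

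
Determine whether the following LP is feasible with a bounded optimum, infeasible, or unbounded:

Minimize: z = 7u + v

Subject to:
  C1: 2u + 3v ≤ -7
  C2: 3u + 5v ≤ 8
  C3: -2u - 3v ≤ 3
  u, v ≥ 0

Infeasible (no feasible solution exists)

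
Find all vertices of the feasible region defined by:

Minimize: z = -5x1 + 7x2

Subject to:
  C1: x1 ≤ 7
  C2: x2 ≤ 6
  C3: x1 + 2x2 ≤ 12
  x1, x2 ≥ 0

(0, 0), (7, 0), (7, 2.5), (0, 6)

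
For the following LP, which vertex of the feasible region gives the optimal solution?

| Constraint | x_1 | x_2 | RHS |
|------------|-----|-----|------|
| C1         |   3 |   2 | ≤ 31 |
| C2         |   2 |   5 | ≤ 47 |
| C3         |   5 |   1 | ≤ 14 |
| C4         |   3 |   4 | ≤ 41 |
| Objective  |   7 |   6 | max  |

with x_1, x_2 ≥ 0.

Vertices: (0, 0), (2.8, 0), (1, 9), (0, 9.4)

Evaluate the objective at each vertex of the feasible region:
  z(0, 0) = 0
  z(2.8, 0) = 19.6
  z(1, 9) = 61  ←
  z(0, 9.4) = 56.4
The maximum is at x_1 = 1, x_2 = 9.

(1, 9)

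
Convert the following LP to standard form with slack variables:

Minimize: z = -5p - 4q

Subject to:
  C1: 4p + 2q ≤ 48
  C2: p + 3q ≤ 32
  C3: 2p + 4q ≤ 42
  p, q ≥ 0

min z = -5p - 4q

s.t.
  4p + 2q + s1 = 48
  p + 3q + s2 = 32
  2p + 4q + s3 = 42
  p, q, s1, s2, s3 ≥ 0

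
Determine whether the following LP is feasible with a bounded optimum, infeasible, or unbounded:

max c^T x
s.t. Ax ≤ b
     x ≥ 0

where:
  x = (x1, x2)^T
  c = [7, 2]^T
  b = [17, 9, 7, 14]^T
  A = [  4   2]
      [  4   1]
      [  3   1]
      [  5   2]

Feasible with a bounded optimal solution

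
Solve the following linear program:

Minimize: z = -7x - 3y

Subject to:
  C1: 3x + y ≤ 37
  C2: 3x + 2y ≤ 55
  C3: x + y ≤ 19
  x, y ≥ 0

Evaluate the objective at each vertex of the feasible region:
  z(0, 0) = 0
  z(12.33, 0) = -86.33
  z(9, 10) = -93  ←
  z(0, 19) = -57
The minimum is at x = 9, y = 10.

x = 9, y = 10, z = -93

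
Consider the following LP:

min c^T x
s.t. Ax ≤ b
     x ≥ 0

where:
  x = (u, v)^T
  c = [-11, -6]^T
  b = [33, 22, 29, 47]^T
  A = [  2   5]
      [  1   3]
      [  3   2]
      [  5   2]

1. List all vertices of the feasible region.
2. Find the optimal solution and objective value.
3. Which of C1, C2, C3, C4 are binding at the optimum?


1. (0, 0), (9.4, 0), (9, 1), (7.182, 3.727), (0, 6.6)
2. u = 9, v = 1, z = -105
3. C3, C4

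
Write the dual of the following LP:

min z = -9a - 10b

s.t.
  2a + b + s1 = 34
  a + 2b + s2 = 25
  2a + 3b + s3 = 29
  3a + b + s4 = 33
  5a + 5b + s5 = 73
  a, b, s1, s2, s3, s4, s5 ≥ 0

Primal min cᵀx s.t. Ax ≤ b, x ≥ 0  →  Dual max −bᵀy s.t. Aᵀy ≥ −c, y ≥ 0.

Maximize: z = -34y1 - 25y2 - 29y3 - 33y4 - 73y5

Subject to:
  2y1 + y2 + 2y3 + 3y4 + 5y5 ≥ 9
  y1 + 2y2 + 3y3 + y4 + 5y5 ≥ 10
  y1, y2, y3, y4, y5 ≥ 0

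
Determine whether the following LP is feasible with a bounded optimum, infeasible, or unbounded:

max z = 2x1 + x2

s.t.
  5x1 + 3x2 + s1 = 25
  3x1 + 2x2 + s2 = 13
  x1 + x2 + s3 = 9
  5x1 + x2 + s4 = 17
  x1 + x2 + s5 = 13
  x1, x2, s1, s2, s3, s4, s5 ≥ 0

Feasible with a bounded optimal solution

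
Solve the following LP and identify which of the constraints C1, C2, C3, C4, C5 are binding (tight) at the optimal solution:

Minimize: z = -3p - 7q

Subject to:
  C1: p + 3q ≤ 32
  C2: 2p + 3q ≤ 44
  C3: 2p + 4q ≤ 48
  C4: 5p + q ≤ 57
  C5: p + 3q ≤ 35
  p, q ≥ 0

At p = 8, q = 8, compute slack b - a·x for each constraint:
  C1: 32 − 32 = 0  (binding)
  C2: 44 − 40 = 4  (slack)
  C3: 48 − 48 = 0  (binding)
  C4: 57 − 48 = 9  (slack)
  C5: 35 − 32 = 3  (slack)

Optimal: p = 8, q = 8
Binding: C1, C3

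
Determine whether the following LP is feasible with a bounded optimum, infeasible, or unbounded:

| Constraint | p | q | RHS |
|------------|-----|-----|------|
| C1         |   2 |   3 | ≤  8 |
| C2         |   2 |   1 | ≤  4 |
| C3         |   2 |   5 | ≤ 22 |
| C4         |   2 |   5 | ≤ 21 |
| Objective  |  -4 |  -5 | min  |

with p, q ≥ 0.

Feasible with a bounded optimal solution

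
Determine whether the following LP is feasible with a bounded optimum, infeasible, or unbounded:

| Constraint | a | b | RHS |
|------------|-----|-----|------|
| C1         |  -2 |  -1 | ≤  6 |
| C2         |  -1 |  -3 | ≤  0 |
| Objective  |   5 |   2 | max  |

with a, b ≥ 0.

Unbounded (objective can increase without bound)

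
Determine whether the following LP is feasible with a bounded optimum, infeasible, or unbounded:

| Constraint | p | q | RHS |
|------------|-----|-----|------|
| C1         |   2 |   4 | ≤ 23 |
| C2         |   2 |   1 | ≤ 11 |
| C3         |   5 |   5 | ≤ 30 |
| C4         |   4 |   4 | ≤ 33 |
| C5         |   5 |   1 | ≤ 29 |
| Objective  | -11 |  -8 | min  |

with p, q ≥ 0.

Feasible with a bounded optimal solution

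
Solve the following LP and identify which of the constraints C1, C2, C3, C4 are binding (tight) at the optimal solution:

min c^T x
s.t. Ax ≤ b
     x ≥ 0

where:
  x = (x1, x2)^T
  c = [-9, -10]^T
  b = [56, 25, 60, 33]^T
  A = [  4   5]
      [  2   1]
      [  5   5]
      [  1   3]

At x1 = 4, x2 = 8, compute slack b - a·x for each constraint:
  C1: 56 − 56 = 0  (binding)
  C2: 25 − 16 = 9  (slack)
  C3: 60 − 60 = 0  (binding)
  C4: 33 − 28 = 5  (slack)

Optimal: x1 = 4, x2 = 8
Binding: C1, C3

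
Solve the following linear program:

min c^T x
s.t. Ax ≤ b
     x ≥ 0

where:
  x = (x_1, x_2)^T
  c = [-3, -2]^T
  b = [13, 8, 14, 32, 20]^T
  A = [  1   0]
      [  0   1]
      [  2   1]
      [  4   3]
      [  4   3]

Evaluate the objective at each vertex of the feasible region:
  z(0, 0) = 0
  z(5, 0) = -15  ←
  z(0, 6.667) = -13.33
The minimum is at x_1 = 5, x_2 = 0.

x_1 = 5, x_2 = 0, z = -15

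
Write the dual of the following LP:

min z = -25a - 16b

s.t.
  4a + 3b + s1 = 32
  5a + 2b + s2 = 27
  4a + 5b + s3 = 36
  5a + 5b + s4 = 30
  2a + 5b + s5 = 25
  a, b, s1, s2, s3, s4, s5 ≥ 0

Primal min cᵀx s.t. Ax ≤ b, x ≥ 0  →  Dual max −bᵀy s.t. Aᵀy ≥ −c, y ≥ 0.

Maximize: z = -32y1 - 27y2 - 36y3 - 30y4 - 25y5

Subject to:
  4y1 + 5y2 + 4y3 + 5y4 + 2y5 ≥ 25
  3y1 + 2y2 + 5y3 + 5y4 + 5y5 ≥ 16
  y1, y2, y3, y4, y5 ≥ 0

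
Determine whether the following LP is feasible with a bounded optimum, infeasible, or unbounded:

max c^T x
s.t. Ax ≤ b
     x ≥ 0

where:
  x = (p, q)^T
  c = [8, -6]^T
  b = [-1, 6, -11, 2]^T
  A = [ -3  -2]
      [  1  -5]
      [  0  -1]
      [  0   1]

Infeasible (no feasible solution exists)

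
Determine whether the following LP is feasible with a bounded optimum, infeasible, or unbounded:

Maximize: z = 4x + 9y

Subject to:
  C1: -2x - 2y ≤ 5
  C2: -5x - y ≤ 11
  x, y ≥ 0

Unbounded (objective can increase without bound)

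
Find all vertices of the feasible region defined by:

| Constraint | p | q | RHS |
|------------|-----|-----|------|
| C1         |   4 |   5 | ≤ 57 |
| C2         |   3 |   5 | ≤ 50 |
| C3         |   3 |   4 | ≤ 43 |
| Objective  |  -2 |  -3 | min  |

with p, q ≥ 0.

(0, 0), (14.25, 0), (13, 1), (5, 7), (0, 10)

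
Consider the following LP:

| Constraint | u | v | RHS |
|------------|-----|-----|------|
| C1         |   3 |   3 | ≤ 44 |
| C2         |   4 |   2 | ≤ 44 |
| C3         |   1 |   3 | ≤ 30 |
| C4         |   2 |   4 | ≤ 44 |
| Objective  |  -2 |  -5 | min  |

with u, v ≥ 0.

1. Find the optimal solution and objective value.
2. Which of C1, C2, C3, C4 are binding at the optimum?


1. u = 6, v = 8, z = -52
2. C3, C4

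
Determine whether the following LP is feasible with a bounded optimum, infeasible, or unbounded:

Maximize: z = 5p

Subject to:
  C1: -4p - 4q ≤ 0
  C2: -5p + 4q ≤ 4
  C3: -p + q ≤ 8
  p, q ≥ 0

Unbounded (objective can increase without bound)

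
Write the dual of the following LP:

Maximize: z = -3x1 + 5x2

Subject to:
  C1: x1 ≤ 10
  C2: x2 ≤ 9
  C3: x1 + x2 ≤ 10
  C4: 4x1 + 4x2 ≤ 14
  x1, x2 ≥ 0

Primal max cᵀx s.t. Ax ≤ b, x ≥ 0  →  Dual min bᵀy s.t. Aᵀy ≥ c, y ≥ 0.

Minimize: z = 10y1 + 9y2 + 10y3 + 14y4

Subject to:
  y1 + y3 + 4y4 ≥ -3
  y2 + y3 + 4y4 ≥ 5
  y1, y2, y3, y4 ≥ 0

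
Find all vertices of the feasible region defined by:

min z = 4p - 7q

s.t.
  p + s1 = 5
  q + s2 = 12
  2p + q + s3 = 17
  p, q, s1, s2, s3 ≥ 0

(0, 0), (5, 0), (5, 7), (2.5, 12), (0, 12)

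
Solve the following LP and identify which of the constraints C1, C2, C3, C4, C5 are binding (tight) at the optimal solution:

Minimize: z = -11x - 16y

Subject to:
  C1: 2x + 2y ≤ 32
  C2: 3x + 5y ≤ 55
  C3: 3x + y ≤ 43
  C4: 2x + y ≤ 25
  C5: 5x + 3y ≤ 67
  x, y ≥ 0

At x = 10, y = 5, compute slack b - a·x for each constraint:
  C1: 32 − 30 = 2  (slack)
  C2: 55 − 55 = 0  (binding)
  C3: 43 − 35 = 8  (slack)
  C4: 25 − 25 = 0  (binding)
  C5: 67 − 65 = 2  (slack)

Optimal: x = 10, y = 5
Binding: C2, C4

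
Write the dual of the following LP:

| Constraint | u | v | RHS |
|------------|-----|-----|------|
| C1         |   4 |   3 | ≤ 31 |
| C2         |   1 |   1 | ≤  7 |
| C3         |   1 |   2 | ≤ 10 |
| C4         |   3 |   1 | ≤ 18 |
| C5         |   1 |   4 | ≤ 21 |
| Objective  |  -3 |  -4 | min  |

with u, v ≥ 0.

Primal min cᵀx s.t. Ax ≤ b, x ≥ 0  →  Dual max −bᵀy s.t. Aᵀy ≥ −c, y ≥ 0.

Maximize: z = -31y1 - 7y2 - 10y3 - 18y4 - 21y5

Subject to:
  4y1 + y2 + y3 + 3y4 + y5 ≥ 3
  3y1 + y2 + 2y3 + y4 + 4y5 ≥ 4
  y1, y2, y3, y4, y5 ≥ 0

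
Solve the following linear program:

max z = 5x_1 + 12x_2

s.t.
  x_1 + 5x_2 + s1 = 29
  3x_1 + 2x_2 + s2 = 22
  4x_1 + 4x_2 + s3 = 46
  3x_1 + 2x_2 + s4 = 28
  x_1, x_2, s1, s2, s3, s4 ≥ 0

Evaluate the objective at each vertex of the feasible region:
  z(0, 0) = 0
  z(7.333, 0) = 36.67
  z(4, 5) = 80  ←
  z(0, 5.8) = 69.6
The maximum is at x_1 = 4, x_2 = 5.

x_1 = 4, x_2 = 5, z = 80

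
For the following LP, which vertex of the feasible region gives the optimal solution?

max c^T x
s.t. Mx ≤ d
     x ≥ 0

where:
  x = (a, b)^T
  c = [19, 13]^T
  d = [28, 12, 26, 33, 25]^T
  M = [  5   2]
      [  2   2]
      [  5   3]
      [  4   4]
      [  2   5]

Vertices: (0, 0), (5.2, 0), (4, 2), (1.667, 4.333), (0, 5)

Evaluate the objective at each vertex of the feasible region:
  z(0, 0) = 0
  z(5.2, 0) = 98.8
  z(4, 2) = 102  ←
  z(1.667, 4.333) = 88
  z(0, 5) = 65
The maximum is at a = 4, b = 2.

(4, 2)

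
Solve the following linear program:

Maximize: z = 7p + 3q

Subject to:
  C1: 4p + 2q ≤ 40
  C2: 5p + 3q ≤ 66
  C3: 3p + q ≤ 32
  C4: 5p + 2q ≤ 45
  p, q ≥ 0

Evaluate the objective at each vertex of the feasible region:
  z(0, 0) = 0
  z(9, 0) = 63
  z(5, 10) = 65  ←
  z(0, 20) = 60
The maximum is at p = 5, q = 10.

p = 5, q = 10, z = 65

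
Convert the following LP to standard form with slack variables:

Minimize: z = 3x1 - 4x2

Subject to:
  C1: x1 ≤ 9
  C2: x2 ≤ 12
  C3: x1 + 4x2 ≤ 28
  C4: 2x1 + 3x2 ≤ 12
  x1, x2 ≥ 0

min z = 3x1 - 4x2

s.t.
  x1 + s1 = 9
  x2 + s2 = 12
  x1 + 4x2 + s3 = 28
  2x1 + 3x2 + s4 = 12
  x1, x2, s1, s2, s3, s4 ≥ 0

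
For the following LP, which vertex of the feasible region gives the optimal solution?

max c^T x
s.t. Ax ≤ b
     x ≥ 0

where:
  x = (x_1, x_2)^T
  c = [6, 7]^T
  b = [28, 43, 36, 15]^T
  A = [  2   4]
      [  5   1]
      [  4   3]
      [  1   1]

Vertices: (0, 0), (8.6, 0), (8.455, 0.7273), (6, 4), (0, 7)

Evaluate the objective at each vertex of the feasible region:
  z(0, 0) = 0
  z(8.6, 0) = 51.6
  z(8.455, 0.7273) = 55.82
  z(6, 4) = 64  ←
  z(0, 7) = 49
The maximum is at x_1 = 6, x_2 = 4.

(6, 4)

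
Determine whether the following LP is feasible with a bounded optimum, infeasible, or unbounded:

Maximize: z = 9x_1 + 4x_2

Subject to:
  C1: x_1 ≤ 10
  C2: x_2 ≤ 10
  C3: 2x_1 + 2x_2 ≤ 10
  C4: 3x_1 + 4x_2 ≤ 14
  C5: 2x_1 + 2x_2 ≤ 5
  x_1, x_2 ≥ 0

Feasible with a bounded optimal solution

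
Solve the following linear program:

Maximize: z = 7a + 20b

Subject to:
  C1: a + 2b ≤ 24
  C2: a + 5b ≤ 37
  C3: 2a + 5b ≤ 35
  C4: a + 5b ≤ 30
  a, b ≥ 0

Evaluate the objective at each vertex of the feasible region:
  z(0, 0) = 0
  z(17.5, 0) = 122.5
  z(5, 5) = 135  ←
  z(0, 6) = 120
The maximum is at a = 5, b = 5.

a = 5, b = 5, z = 135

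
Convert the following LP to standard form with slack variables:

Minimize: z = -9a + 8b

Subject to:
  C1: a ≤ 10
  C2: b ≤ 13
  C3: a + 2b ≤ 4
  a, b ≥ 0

min z = -9a + 8b

s.t.
  a + s1 = 10
  b + s2 = 13
  a + 2b + s3 = 4
  a, b, s1, s2, s3 ≥ 0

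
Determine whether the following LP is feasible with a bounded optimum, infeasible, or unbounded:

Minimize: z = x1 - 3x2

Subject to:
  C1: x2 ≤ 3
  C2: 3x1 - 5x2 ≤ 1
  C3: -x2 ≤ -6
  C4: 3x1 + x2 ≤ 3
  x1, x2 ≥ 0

Infeasible (no feasible solution exists)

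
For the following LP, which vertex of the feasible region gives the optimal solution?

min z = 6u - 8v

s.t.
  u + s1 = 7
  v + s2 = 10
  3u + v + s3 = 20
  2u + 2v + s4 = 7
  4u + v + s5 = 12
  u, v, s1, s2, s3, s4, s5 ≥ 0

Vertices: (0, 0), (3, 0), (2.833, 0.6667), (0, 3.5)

Evaluate the objective at each vertex of the feasible region:
  z(0, 0) = 0
  z(3, 0) = 18
  z(2.833, 0.6667) = 11.67
  z(0, 3.5) = -28  ←
The minimum is at u = 0, v = 3.5.

(0, 3.5)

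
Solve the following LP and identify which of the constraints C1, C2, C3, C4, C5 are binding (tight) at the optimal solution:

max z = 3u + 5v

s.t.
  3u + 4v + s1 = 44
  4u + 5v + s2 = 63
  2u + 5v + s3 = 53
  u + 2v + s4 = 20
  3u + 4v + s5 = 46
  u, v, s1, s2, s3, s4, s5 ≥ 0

At u = 4, v = 8, compute slack b - a·x for each constraint:
  C1: 44 − 44 = 0  (binding)
  C2: 63 − 56 = 7  (slack)
  C3: 53 − 48 = 5  (slack)
  C4: 20 − 20 = 0  (binding)
  C5: 46 − 44 = 2  (slack)

Optimal: u = 4, v = 8
Binding: C1, C4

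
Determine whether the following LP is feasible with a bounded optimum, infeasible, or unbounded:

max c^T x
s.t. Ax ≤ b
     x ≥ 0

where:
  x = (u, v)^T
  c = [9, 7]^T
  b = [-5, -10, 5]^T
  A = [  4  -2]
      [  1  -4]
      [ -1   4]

Infeasible (no feasible solution exists)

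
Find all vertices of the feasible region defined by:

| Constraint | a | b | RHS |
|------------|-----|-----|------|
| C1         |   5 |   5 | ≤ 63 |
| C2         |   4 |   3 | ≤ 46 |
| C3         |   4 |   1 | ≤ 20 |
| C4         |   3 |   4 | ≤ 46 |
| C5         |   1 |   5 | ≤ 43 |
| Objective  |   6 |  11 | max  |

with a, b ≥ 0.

(0, 0), (5, 0), (3, 8), (0, 8.6)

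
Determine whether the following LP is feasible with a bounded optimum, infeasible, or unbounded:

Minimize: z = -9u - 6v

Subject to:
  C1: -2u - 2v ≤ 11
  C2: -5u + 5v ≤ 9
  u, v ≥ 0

Unbounded (objective can decrease without bound)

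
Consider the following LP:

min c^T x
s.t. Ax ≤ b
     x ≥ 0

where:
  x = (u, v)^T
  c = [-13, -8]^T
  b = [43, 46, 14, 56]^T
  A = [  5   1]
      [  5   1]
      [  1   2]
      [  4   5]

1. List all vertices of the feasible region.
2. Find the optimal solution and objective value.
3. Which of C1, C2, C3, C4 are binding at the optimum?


1. (0, 0), (8.6, 0), (8, 3), (0, 7)
2. u = 8, v = 3, z = -128
3. C1, C3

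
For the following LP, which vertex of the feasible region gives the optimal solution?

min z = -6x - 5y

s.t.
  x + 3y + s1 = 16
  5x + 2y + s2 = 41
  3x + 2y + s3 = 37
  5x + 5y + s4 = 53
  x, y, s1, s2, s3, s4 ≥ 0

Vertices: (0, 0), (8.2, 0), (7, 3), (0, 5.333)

Evaluate the objective at each vertex of the feasible region:
  z(0, 0) = 0
  z(8.2, 0) = -49.2
  z(7, 3) = -57  ←
  z(0, 5.333) = -26.67
The minimum is at x = 7, y = 3.

(7, 3)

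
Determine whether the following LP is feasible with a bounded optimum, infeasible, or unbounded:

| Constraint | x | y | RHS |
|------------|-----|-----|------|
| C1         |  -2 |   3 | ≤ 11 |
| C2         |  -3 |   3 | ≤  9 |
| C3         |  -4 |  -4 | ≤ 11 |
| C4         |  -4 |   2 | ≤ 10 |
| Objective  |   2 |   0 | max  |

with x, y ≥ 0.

Unbounded (objective can increase without bound)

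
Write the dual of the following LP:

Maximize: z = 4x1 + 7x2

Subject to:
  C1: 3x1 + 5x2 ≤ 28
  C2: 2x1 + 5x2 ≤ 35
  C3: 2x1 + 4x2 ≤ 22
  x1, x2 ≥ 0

Primal max cᵀx s.t. Ax ≤ b, x ≥ 0  →  Dual min bᵀy s.t. Aᵀy ≥ c, y ≥ 0.

Minimize: z = 28y1 + 35y2 + 22y3

Subject to:
  3y1 + 2y2 + 2y3 ≥ 4
  5y1 + 5y2 + 4y3 ≥ 7
  y1, y2, y3 ≥ 0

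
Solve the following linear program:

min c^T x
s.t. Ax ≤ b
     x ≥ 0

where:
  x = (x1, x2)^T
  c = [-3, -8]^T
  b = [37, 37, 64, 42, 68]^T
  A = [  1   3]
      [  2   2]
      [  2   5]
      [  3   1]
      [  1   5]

Evaluate the objective at each vertex of the feasible region:
  z(0, 0) = 0
  z(14, 0) = -42
  z(11.75, 6.75) = -89.25
  z(9.5, 9) = -100.5
  z(7, 10) = -101  ←
  z(0, 12.33) = -98.67
The minimum is at x1 = 7, x2 = 10.

x1 = 7, x2 = 10, z = -101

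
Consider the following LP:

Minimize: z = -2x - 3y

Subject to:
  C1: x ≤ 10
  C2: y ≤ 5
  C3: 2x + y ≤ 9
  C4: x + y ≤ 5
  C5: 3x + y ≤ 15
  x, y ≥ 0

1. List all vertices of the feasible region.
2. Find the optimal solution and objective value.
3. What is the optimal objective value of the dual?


1. (0, 0), (4.5, 0), (4, 1), (0, 5)
2. x = 0, y = 5, z = -15
3. -15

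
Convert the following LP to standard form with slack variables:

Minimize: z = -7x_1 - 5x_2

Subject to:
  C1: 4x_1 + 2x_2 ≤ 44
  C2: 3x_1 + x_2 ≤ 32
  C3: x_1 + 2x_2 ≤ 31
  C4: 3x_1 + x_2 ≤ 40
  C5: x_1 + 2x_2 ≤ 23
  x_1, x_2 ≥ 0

min z = -7x_1 - 5x_2

s.t.
  4x_1 + 2x_2 + s1 = 44
  3x_1 + x_2 + s2 = 32
  x_1 + 2x_2 + s3 = 31
  3x_1 + x_2 + s4 = 40
  x_1 + 2x_2 + s5 = 23
  x_1, x_2, s1, s2, s3, s4, s5 ≥ 0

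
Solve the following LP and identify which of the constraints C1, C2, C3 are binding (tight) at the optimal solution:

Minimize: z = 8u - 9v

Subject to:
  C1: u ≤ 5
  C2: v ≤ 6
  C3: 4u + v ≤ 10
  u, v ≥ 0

At u = 0, v = 6, compute slack b - a·x for each constraint:
  C1: 5 − 0 = 5  (slack)
  C2: 6 − 6 = 0  (binding)
  C3: 10 − 6 = 4  (slack)

Optimal: u = 0, v = 6
Binding: C2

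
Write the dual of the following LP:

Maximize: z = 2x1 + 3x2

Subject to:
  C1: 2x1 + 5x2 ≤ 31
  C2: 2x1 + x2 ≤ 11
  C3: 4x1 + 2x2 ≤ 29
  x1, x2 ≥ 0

Primal max cᵀx s.t. Ax ≤ b, x ≥ 0  →  Dual min bᵀy s.t. Aᵀy ≥ c, y ≥ 0.

Minimize: z = 31y1 + 11y2 + 29y3

Subject to:
  2y1 + 2y2 + 4y3 ≥ 2
  5y1 + y2 + 2y3 ≥ 3
  y1, y2, y3 ≥ 0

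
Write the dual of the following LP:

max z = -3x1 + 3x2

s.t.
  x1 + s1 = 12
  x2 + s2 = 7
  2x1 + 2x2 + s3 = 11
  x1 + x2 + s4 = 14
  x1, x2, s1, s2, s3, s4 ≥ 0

Primal max cᵀx s.t. Ax ≤ b, x ≥ 0  →  Dual min bᵀy s.t. Aᵀy ≥ c, y ≥ 0.

Minimize: z = 12y1 + 7y2 + 11y3 + 14y4

Subject to:
  y1 + 2y3 + y4 ≥ -3
  y2 + 2y3 + y4 ≥ 3
  y1, y2, y3, y4 ≥ 0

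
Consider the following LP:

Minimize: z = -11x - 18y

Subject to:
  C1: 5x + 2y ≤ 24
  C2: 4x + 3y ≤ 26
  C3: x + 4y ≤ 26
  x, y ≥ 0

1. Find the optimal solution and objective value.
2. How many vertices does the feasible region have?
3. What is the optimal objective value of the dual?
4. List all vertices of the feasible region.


1. x = 2, y = 6, z = -130
2. 5
3. -130
4. (0, 0), (4.8, 0), (2.857, 4.857), (2, 6), (0, 6.5)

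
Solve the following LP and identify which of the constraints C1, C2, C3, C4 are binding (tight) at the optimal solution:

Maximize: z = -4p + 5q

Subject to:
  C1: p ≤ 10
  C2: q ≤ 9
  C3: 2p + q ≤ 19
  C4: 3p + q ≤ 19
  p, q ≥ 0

At p = 0, q = 9, compute slack b - a·x for each constraint:
  C1: 10 − 0 = 10  (slack)
  C2: 9 − 9 = 0  (binding)
  C3: 19 − 9 = 10  (slack)
  C4: 19 − 9 = 10  (slack)

Optimal: p = 0, q = 9
Binding: C2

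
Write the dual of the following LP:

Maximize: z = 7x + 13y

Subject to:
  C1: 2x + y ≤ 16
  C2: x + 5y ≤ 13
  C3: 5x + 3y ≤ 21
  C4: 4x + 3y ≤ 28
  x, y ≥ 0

Primal max cᵀx s.t. Ax ≤ b, x ≥ 0  →  Dual min bᵀy s.t. Aᵀy ≥ c, y ≥ 0.

Minimize: z = 16y1 + 13y2 + 21y3 + 28y4

Subject to:
  2y1 + y2 + 5y3 + 4y4 ≥ 7
  y1 + 5y2 + 3y3 + 3y4 ≥ 13
  y1, y2, y3, y4 ≥ 0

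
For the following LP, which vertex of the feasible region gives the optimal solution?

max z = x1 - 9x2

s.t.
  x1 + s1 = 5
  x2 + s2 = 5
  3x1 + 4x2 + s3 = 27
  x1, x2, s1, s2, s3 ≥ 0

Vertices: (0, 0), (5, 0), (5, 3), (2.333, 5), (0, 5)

Evaluate the objective at each vertex of the feasible region:
  z(0, 0) = 0
  z(5, 0) = 5  ←
  z(5, 3) = -22
  z(2.333, 5) = -42.67
  z(0, 5) = -45
The maximum is at x1 = 5, x2 = 0.

(5, 0)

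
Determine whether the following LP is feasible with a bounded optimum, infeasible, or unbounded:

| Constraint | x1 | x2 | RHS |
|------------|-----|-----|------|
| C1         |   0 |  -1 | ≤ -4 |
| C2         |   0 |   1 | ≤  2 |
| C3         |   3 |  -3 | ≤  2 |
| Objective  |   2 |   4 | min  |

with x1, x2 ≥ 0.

Infeasible (no feasible solution exists)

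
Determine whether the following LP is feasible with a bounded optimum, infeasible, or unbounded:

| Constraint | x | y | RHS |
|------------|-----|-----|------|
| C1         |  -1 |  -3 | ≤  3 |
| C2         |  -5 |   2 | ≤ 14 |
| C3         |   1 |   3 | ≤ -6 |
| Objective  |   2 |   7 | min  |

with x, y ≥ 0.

Infeasible (no feasible solution exists)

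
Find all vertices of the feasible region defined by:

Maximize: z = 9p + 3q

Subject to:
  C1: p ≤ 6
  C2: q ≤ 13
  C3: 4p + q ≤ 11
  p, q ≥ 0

(0, 0), (2.75, 0), (0, 11)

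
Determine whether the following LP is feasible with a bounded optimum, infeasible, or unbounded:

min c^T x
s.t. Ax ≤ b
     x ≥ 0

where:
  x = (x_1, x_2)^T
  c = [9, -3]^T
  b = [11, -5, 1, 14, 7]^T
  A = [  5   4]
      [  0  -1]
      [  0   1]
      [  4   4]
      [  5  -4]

Infeasible (no feasible solution exists)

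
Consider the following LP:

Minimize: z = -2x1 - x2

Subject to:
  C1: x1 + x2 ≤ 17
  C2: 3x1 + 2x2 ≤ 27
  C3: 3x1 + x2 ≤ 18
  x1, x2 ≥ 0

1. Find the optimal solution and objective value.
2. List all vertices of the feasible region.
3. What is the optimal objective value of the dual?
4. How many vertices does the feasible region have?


1. x1 = 3, x2 = 9, z = -15
2. (0, 0), (6, 0), (3, 9), (0, 13.5)
3. -15
4. 4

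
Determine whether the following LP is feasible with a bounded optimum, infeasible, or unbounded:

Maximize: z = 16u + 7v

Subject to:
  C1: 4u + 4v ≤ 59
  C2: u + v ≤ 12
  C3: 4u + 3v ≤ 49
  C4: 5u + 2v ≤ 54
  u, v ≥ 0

Feasible with a bounded optimal solution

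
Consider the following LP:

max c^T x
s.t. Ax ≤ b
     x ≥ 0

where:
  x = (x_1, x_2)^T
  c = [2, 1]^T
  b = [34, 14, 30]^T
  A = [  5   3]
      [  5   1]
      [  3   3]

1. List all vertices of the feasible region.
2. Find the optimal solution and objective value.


1. (0, 0), (2.8, 0), (1, 9), (0, 10)
2. x_1 = 1, x_2 = 9, z = 11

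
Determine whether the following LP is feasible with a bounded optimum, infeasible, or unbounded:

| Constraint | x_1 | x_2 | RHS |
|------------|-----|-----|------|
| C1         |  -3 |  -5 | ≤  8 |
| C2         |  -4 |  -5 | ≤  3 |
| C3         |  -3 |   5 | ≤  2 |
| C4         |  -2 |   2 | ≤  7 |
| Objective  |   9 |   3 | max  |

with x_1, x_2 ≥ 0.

Unbounded (objective can increase without bound)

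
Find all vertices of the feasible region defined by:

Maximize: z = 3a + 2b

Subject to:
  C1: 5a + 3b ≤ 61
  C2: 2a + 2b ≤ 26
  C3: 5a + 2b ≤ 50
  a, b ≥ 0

(0, 0), (10, 0), (8, 5), (0, 13)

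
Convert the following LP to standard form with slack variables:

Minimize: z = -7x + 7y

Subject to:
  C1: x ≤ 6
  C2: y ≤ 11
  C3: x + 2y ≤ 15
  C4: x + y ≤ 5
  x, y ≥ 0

min z = -7x + 7y

s.t.
  x + s1 = 6
  y + s2 = 11
  x + 2y + s3 = 15
  x + y + s4 = 5
  x, y, s1, s2, s3, s4 ≥ 0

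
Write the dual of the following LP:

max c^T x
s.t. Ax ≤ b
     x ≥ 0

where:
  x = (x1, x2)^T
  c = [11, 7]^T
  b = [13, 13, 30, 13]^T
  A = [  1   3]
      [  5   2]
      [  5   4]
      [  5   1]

Primal max cᵀx s.t. Ax ≤ b, x ≥ 0  →  Dual min bᵀy s.t. Aᵀy ≥ c, y ≥ 0.

Minimize: z = 13y1 + 13y2 + 30y3 + 13y4

Subject to:
  y1 + 5y2 + 5y3 + 5y4 ≥ 11
  3y1 + 2y2 + 4y3 + y4 ≥ 7
  y1, y2, y3, y4 ≥ 0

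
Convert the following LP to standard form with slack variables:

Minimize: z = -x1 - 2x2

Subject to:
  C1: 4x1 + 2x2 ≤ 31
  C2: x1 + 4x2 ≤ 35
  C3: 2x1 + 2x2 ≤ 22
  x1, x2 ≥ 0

min z = -x1 - 2x2

s.t.
  4x1 + 2x2 + s1 = 31
  x1 + 4x2 + s2 = 35
  2x1 + 2x2 + s3 = 22
  x1, x2, s1, s2, s3 ≥ 0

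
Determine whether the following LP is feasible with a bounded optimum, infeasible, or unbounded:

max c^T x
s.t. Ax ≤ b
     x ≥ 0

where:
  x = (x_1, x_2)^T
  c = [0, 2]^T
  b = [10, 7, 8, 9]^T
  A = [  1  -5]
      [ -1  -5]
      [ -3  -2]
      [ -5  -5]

Unbounded (objective can increase without bound)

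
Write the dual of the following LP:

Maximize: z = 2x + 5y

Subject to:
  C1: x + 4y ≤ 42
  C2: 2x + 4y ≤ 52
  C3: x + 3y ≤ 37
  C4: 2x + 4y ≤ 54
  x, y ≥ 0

Primal max cᵀx s.t. Ax ≤ b, x ≥ 0  →  Dual min bᵀy s.t. Aᵀy ≥ c, y ≥ 0.

Minimize: z = 42y1 + 52y2 + 37y3 + 54y4

Subject to:
  y1 + 2y2 + y3 + 2y4 ≥ 2
  4y1 + 4y2 + 3y3 + 4y4 ≥ 5
  y1, y2, y3, y4 ≥ 0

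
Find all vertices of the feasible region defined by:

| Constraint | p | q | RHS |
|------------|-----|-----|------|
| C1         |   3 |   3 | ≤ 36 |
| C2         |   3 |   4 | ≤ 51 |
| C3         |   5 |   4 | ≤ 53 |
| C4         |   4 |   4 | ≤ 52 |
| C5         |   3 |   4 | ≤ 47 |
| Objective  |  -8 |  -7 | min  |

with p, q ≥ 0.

(0, 0), (10.6, 0), (5, 7), (1, 11), (0, 11.75)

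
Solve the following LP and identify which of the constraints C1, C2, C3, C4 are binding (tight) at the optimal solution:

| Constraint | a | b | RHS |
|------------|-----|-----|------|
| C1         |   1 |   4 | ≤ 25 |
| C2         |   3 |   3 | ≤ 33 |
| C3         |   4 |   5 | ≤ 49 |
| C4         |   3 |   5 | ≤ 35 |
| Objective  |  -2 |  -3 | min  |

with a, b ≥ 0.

At a = 10, b = 1, compute slack b - a·x for each constraint:
  C1: 25 − 14 = 11  (slack)
  C2: 33 − 33 = 0  (binding)
  C3: 49 − 45 = 4  (slack)
  C4: 35 − 35 = 0  (binding)

Optimal: a = 10, b = 1
Binding: C2, C4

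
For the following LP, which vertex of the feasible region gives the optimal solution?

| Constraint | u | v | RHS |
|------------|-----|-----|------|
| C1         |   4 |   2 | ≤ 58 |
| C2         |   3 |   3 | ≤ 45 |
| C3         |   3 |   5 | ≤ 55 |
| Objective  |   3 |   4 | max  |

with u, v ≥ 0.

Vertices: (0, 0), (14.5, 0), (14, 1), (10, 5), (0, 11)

Evaluate the objective at each vertex of the feasible region:
  z(0, 0) = 0
  z(14.5, 0) = 43.5
  z(14, 1) = 46
  z(10, 5) = 50  ←
  z(0, 11) = 44
The maximum is at u = 10, v = 5.

(10, 5)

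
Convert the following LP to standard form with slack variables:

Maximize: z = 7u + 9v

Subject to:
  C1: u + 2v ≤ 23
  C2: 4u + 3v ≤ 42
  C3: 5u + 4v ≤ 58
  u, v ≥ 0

max z = 7u + 9v

s.t.
  u + 2v + s1 = 23
  4u + 3v + s2 = 42
  5u + 4v + s3 = 58
  u, v, s1, s2, s3 ≥ 0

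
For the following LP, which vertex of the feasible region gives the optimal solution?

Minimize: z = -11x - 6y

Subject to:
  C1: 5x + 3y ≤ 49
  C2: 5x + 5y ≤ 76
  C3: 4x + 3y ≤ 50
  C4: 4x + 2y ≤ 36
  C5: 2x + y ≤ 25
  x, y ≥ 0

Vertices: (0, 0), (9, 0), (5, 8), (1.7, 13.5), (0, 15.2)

Evaluate the objective at each vertex of the feasible region:
  z(0, 0) = 0
  z(9, 0) = -99
  z(5, 8) = -103  ←
  z(1.7, 13.5) = -99.7
  z(0, 15.2) = -91.2
The minimum is at x = 5, y = 8.

(5, 8)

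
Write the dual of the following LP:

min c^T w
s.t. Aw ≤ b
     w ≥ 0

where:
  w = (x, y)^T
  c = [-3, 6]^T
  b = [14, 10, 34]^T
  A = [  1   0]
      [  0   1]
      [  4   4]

Primal min cᵀx s.t. Ax ≤ b, x ≥ 0  →  Dual max −bᵀy s.t. Aᵀy ≥ −c, y ≥ 0.

Maximize: z = -14y1 - 10y2 - 34y3

Subject to:
  y1 + 4y3 ≥ 3
  y2 + 4y3 ≥ -6
  y1, y2, y3 ≥ 0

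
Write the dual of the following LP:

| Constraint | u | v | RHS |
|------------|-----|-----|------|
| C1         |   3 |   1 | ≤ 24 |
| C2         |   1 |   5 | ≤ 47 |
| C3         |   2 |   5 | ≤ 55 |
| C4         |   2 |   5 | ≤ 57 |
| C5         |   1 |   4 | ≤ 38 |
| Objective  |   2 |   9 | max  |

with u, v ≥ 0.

Primal max cᵀx s.t. Ax ≤ b, x ≥ 0  →  Dual min bᵀy s.t. Aᵀy ≥ c, y ≥ 0.

Minimize: z = 24y1 + 47y2 + 55y3 + 57y4 + 38y5

Subject to:
  3y1 + y2 + 2y3 + 2y4 + y5 ≥ 2
  y1 + 5y2 + 5y3 + 5y4 + 4y5 ≥ 9
  y1, y2, y3, y4, y5 ≥ 0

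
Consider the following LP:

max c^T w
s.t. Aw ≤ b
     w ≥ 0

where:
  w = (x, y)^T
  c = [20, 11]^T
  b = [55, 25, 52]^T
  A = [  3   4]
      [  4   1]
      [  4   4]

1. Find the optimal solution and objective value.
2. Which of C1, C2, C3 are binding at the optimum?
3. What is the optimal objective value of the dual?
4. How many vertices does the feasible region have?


1. x = 4, y = 9, z = 179
2. C2, C3
3. 179
4. 4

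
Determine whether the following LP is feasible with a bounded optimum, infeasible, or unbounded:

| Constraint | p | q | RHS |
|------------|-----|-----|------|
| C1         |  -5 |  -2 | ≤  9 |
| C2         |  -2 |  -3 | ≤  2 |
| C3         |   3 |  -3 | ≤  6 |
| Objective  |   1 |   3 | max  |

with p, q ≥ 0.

Unbounded (objective can increase without bound)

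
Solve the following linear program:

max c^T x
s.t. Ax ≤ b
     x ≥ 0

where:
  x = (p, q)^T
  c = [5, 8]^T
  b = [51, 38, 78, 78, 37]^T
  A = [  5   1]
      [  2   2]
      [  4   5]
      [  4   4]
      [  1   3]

Evaluate the objective at each vertex of the feasible region:
  z(0, 0) = 0
  z(10.2, 0) = 51
  z(8.429, 8.857) = 113
  z(7, 10) = 115  ←
  z(0, 12.33) = 98.67
The maximum is at p = 7, q = 10.

p = 7, q = 10, z = 115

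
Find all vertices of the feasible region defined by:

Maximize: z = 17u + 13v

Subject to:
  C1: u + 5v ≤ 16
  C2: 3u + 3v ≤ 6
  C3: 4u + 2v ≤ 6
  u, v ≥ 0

(0, 0), (1.5, 0), (1, 1), (0, 2)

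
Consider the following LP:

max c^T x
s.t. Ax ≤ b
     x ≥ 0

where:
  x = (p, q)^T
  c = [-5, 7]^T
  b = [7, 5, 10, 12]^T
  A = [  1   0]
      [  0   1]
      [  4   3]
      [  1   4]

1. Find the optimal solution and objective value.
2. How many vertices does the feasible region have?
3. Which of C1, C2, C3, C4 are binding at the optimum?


1. p = 0, q = 3, z = 21
2. 4
3. C4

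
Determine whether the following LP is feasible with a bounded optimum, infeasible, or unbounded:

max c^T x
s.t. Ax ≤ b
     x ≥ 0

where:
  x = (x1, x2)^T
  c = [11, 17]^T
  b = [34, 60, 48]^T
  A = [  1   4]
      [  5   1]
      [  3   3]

Feasible with a bounded optimal solution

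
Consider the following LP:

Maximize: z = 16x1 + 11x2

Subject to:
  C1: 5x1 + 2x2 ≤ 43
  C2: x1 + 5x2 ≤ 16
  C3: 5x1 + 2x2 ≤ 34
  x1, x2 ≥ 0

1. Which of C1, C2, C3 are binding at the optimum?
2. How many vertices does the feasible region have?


1. C2, C3
2. 4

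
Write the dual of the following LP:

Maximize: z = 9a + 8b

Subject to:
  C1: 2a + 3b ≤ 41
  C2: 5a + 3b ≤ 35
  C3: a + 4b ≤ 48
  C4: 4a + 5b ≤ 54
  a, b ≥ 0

Primal max cᵀx s.t. Ax ≤ b, x ≥ 0  →  Dual min bᵀy s.t. Aᵀy ≥ c, y ≥ 0.

Minimize: z = 41y1 + 35y2 + 48y3 + 54y4

Subject to:
  2y1 + 5y2 + y3 + 4y4 ≥ 9
  3y1 + 3y2 + 4y3 + 5y4 ≥ 8
  y1, y2, y3, y4 ≥ 0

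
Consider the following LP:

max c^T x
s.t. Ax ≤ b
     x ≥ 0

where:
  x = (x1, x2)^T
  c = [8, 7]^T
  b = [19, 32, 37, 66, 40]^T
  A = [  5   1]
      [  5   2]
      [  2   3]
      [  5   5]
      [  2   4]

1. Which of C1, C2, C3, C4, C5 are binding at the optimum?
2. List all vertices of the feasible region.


1. C1, C5
2. (0, 0), (3.8, 0), (2, 9), (0, 10)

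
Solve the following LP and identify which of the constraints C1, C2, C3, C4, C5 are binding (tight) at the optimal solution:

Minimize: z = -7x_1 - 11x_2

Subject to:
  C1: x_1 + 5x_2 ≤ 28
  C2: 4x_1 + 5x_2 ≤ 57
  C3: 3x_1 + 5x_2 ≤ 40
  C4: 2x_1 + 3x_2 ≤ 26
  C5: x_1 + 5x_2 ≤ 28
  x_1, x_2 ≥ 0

At x_1 = 10, x_2 = 2, compute slack b - a·x for each constraint:
  C1: 28 − 20 = 8  (slack)
  C2: 57 − 50 = 7  (slack)
  C3: 40 − 40 = 0  (binding)
  C4: 26 − 26 = 0  (binding)
  C5: 28 − 20 = 8  (slack)

Optimal: x_1 = 10, x_2 = 2
Binding: C3, C4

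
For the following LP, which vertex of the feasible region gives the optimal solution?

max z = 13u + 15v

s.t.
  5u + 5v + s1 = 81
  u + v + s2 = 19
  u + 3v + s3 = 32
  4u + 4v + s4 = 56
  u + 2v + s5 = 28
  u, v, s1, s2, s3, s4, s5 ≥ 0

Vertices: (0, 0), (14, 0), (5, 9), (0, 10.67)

Evaluate the objective at each vertex of the feasible region:
  z(0, 0) = 0
  z(14, 0) = 182
  z(5, 9) = 200  ←
  z(0, 10.67) = 160
The maximum is at u = 5, v = 9.

(5, 9)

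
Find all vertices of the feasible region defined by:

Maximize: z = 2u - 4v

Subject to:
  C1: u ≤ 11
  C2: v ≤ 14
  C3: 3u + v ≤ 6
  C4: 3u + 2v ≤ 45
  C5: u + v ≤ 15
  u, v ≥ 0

(0, 0), (2, 0), (0, 6)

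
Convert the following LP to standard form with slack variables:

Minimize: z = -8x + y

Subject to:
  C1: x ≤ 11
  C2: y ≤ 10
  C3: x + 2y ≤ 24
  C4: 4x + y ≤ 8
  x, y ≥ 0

min z = -8x + y

s.t.
  x + s1 = 11
  y + s2 = 10
  x + 2y + s3 = 24
  4x + y + s4 = 8
  x, y, s1, s2, s3, s4 ≥ 0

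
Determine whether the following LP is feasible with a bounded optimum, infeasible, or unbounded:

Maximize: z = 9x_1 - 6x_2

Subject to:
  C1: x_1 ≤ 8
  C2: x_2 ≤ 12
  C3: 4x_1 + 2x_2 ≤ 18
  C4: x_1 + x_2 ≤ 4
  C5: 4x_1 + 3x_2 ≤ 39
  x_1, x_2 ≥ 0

Feasible with a bounded optimal solution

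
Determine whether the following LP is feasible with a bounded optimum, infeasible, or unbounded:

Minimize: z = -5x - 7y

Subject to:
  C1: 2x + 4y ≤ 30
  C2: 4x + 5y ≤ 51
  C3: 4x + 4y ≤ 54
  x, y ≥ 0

Feasible with a bounded optimal solution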